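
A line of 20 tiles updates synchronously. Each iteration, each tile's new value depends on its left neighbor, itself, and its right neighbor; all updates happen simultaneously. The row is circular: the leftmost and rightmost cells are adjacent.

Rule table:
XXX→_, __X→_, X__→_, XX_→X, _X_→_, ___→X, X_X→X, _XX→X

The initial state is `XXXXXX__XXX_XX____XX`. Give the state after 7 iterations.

X_X_X____X_X_XX_X__X

_____X__X_XXXX_XX_X_
XXXX_____XX__XXXXX__
X__X_XXX_XX__X___X__
____XX_XXXX____X____
XXX_XXXX__X_XX___XXX
__XXX__X___XXX_X_X__
X_X_X____X_X_XX_X__X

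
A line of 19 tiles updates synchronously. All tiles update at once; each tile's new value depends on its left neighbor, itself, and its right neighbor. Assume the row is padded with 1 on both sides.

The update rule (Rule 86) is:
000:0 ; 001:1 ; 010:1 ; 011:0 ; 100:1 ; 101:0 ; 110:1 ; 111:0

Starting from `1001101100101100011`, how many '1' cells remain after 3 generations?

1110100111100110100
0010111000111010111
1110001101001010000
count of 1: 8

8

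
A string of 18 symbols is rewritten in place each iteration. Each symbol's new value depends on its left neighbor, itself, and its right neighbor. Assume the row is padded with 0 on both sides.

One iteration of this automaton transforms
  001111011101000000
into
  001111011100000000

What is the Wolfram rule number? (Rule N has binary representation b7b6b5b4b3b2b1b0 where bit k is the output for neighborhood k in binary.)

200

position 3: 111 → 1  (bit 7 = 1)
position 5: 110 → 1  (bit 6 = 1)
position 6: 101 → 0  (bit 5 = 0)
position 12: 100 → 0  (bit 4 = 0)
position 2: 011 → 1  (bit 3 = 1)
position 11: 010 → 0  (bit 2 = 0)
position 1: 001 → 0  (bit 1 = 0)
position 0: 000 → 0  (bit 0 = 0)
bits b7..b0 = 11001000 = 200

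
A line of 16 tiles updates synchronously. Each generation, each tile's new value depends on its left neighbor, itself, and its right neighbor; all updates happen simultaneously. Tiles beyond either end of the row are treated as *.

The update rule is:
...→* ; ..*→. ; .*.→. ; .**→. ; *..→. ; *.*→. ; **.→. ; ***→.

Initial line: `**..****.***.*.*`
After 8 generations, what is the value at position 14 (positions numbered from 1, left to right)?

*

................
.**************.
................  (repeats generation 1; period 2)
generation 8: .**************.
position 14 holds *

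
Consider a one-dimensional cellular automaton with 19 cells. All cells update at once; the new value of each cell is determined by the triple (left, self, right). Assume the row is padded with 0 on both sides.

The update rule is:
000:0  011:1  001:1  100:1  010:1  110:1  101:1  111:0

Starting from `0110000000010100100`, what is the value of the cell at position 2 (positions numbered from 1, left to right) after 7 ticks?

0

tick 1: 1111000000111111110
tick 2: 1001100001100000011
tick 3: 1111110011110000111
tick 4: 1000011110011001101
tick 5: 1100110011111111111
tick 6: 1111111110000000001
tick 7: 1000000011000000011
position 2 holds 0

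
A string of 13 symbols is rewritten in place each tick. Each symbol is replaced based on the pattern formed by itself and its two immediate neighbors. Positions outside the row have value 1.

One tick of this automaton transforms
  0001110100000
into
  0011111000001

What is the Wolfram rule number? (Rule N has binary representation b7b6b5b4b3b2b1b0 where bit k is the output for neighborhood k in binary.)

position 4: 111 → 1  (bit 7 = 1)
position 5: 110 → 1  (bit 6 = 1)
position 6: 101 → 1  (bit 5 = 1)
position 0: 100 → 0  (bit 4 = 0)
position 3: 011 → 1  (bit 3 = 1)
position 7: 010 → 0  (bit 2 = 0)
position 2: 001 → 1  (bit 1 = 1)
position 1: 000 → 0  (bit 0 = 0)
bits b7..b0 = 11101010 = 234

234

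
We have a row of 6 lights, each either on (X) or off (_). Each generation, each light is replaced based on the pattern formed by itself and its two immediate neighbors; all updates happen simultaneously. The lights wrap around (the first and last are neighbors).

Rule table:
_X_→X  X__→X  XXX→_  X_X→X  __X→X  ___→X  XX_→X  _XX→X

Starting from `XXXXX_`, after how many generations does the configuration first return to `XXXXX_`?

2

X___XX
XXXXX_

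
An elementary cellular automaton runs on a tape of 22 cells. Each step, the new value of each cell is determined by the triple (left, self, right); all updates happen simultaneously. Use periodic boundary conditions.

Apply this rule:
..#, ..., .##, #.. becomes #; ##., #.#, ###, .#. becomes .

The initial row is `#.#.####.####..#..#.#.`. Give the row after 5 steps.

......#....#....#..#..

....#....#...##.##....
####.####.####..#.####
.....#....#...##..#...
#####.####.####.##.###
......#....#....#..#..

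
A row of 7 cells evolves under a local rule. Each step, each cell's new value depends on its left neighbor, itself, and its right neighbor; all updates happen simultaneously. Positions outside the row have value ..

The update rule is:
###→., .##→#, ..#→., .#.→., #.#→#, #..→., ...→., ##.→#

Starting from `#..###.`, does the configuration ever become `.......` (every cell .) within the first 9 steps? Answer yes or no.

yes

...#.#.
....#..
.......
all cells are . at step 3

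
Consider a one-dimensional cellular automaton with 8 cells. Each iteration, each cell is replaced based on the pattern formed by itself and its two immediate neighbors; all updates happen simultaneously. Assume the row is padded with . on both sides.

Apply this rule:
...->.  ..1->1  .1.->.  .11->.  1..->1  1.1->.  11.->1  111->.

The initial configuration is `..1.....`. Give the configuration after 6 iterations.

iteration 1: .1.1....
iteration 2: 1...1...
iteration 3: .1.1.1..
iteration 4: 1.....1.
iteration 5: .1...1.1
iteration 6: 1.1.1...

1.1.1...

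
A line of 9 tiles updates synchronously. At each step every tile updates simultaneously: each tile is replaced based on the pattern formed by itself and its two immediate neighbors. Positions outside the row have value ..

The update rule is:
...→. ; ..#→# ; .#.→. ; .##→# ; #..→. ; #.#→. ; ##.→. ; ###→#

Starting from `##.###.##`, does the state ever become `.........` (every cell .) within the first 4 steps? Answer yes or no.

no

step 1: #..##..#.
step 2: ..##..#..
step 3: .##..#...
step 4: ##..#....
step 4 is ##..#...., still not uniform .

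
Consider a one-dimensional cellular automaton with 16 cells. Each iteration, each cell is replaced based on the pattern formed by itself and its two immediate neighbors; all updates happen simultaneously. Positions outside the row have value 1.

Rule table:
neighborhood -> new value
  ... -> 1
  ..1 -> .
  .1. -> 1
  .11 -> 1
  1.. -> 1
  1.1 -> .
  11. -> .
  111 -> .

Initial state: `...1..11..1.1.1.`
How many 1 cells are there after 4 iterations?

11.11.1.1.1.1.1.
...1..1.1.1.1.1.
11.11.1.1.1.1.1.  (repeats iteration 1; period 2)
iteration 4: ...1..1.1.1.1.1.
count of 1: 6

6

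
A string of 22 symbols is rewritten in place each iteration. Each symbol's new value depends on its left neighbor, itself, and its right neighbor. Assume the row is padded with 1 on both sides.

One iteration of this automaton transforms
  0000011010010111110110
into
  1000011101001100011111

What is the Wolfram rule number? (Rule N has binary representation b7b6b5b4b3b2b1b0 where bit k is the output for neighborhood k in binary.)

position 14: 111 → 0  (bit 7 = 0)
position 6: 110 → 1  (bit 6 = 1)
position 7: 101 → 1  (bit 5 = 1)
position 0: 100 → 1  (bit 4 = 1)
position 5: 011 → 1  (bit 3 = 1)
position 8: 010 → 0  (bit 2 = 0)
position 4: 001 → 0  (bit 1 = 0)
position 1: 000 → 0  (bit 0 = 0)
bits b7..b0 = 01111000 = 120

120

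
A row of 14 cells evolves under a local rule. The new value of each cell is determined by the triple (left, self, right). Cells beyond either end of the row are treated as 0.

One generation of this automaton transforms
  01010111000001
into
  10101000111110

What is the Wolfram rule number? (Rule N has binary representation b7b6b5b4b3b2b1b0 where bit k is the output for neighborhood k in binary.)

position 6: 111 → 0  (bit 7 = 0)
position 7: 110 → 0  (bit 6 = 0)
position 2: 101 → 1  (bit 5 = 1)
position 8: 100 → 1  (bit 4 = 1)
position 5: 011 → 0  (bit 3 = 0)
position 1: 010 → 0  (bit 2 = 0)
position 0: 001 → 1  (bit 1 = 1)
position 9: 000 → 1  (bit 0 = 1)
bits b7..b0 = 00110011 = 51

51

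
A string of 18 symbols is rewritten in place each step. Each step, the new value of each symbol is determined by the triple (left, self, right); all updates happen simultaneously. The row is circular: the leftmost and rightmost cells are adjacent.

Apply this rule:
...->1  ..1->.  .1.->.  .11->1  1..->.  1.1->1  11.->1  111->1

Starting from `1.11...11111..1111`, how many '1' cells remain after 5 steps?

16

step 1: 1111.1.11111..1111
step 2: 11111.111111..1111
step 3: 111111111111..1111
step 4: 111111111111..1111  (fixed point — unchanged through step 5)
count of 1: 16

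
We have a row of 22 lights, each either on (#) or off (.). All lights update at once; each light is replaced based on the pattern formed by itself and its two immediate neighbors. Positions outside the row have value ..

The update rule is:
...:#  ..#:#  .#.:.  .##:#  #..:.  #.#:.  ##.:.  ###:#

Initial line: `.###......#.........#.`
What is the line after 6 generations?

#####..########..#..#.

###..#####..########..
##..#####..########..#
#..#####..########..#.
..#####..########..#..
######..########..#..#
#####..########..#..#.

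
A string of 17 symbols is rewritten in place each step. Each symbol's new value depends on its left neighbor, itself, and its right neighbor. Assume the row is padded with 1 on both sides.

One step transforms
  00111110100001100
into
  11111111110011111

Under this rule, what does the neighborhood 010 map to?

1

At position 8 the neighborhood is 010; the next row has 1 there.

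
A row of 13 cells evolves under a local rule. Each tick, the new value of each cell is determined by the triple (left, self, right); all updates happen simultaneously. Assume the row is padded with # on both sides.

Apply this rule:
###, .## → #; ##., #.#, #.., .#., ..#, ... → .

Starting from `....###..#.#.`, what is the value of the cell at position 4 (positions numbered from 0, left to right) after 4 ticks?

....##.......
....#........
.............
.............
position 4 holds .

.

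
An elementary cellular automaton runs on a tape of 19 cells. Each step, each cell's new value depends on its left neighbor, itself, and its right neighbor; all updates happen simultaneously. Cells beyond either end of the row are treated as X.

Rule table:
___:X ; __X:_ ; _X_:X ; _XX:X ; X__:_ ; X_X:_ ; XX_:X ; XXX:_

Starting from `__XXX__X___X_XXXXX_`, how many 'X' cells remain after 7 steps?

8

__X_X__X_X_X_X___X_
__X_X__X_X_X_X_X_X_
__X_X__X_X_X_X_X_X_  (fixed point — unchanged through step 7)
count of X: 8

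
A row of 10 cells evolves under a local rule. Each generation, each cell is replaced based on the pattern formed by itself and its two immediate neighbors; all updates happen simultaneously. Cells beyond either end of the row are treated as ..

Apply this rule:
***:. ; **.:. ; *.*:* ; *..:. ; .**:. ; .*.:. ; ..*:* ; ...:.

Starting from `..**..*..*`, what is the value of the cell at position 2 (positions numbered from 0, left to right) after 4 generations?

*

generation 1: .*...*..*.
generation 2: *...*..*..
generation 3: ...*..*...
generation 4: ..*..*....
position 2 holds *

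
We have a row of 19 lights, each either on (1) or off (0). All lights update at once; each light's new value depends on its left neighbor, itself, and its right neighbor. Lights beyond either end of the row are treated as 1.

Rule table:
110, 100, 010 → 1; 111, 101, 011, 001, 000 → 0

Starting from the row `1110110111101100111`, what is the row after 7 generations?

0010010000100110000
1011011000110011000
1001001100011001100
1101100110001100110
0100110011000110010
0110011001100011010
0011001100110001010

0011001100110001010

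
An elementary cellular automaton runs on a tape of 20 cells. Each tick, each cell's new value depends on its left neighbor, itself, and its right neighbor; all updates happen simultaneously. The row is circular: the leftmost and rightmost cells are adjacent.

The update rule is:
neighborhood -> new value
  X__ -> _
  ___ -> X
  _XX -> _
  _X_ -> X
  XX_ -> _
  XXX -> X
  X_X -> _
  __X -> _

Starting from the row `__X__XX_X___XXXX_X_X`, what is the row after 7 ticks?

__X__X__X_X__XX__X_X

__X_____X_X__XX__X_X
__X_XXX_X_X______X_X
__X__X__X_X_XXXX_X_X
__X__X__X_X__XX__X_X
__X__X__X_X______X_X
__X__X__X_X_XXXX_X_X  (repeats tick 3; period 3)
tick 7: __X__X__X_X__XX__X_X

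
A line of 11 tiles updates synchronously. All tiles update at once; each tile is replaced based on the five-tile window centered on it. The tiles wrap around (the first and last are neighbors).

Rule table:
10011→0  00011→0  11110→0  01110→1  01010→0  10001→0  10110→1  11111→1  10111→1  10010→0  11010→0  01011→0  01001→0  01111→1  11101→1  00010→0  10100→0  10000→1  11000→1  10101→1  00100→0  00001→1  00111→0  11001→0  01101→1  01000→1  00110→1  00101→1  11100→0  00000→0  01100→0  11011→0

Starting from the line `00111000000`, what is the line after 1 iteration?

10010110000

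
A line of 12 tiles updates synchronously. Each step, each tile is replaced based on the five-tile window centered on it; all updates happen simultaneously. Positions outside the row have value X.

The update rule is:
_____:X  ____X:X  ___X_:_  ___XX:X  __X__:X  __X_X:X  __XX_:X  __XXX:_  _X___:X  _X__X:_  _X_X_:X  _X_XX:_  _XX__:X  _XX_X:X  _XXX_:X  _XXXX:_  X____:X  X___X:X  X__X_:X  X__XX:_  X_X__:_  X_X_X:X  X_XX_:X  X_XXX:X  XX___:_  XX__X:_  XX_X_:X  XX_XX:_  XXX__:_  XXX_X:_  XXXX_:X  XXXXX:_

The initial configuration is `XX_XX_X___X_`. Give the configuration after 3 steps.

X__XXX_XX_X_
____X__XXXX_
_XX_X____X__

_XX_X____X__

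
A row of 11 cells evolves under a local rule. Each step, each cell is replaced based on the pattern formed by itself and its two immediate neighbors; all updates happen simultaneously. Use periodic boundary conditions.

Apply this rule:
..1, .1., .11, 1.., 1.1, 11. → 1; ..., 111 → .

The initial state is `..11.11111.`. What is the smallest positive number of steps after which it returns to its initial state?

11

.11111...11
11...11.111
.11.11111..
11111...11.
1...11.1111
11.11111...
1111...11.1
...11.11111
1.11111...1
111...11.11
..11.11111.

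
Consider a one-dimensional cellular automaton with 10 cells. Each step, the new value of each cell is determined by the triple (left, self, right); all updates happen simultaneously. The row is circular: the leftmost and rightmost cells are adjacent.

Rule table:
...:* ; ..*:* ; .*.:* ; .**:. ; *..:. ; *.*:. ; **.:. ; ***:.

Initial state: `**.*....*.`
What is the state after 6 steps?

...*.****.
****......
.....*****
.****.....
*.....****
..****....

..****....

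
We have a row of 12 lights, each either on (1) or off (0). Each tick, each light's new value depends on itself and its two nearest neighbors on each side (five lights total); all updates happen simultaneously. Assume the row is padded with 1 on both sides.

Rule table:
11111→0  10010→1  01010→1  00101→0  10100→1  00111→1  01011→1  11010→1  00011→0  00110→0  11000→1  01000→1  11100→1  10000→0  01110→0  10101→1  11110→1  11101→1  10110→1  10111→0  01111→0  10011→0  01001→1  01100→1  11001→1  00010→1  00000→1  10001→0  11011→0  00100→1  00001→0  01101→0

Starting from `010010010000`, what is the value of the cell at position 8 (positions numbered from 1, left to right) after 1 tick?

1

111111111000
position 8 holds 1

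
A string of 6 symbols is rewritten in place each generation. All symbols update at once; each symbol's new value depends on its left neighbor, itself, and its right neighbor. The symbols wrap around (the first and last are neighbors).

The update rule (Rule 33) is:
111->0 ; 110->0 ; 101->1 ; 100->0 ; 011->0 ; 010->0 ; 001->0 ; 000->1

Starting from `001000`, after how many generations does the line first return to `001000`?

2

100011
001000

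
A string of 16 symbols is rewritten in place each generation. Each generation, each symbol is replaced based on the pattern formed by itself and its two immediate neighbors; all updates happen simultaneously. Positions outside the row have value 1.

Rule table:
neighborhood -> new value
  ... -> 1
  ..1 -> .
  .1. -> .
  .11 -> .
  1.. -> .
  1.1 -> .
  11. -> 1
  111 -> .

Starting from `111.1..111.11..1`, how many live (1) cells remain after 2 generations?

..1......1..1...
....1111......1.
count of 1: 5

5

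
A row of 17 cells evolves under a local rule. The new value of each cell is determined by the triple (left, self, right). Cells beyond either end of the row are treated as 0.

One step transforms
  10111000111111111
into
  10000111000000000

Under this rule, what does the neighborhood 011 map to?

0

At position 2 the neighborhood is 011; the next row has 0 there.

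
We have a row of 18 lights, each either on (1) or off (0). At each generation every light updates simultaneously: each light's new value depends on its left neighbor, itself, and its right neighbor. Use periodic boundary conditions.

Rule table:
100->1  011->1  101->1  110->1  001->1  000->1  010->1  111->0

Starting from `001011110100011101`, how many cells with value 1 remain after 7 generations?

111110011111110111
000011110000011100
111110011111110111  (repeats generation 1; period 2)
generation 7: 111110011111110111
count of 1: 15

15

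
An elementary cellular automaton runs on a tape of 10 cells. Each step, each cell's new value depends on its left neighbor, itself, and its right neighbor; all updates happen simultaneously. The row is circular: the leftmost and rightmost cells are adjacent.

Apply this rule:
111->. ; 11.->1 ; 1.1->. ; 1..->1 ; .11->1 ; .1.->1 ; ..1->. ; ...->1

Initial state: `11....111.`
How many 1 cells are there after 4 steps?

5

11111.1.1.
1...1.1.1.
111.1.1.1.
1.1.1.1.1.
count of 1: 5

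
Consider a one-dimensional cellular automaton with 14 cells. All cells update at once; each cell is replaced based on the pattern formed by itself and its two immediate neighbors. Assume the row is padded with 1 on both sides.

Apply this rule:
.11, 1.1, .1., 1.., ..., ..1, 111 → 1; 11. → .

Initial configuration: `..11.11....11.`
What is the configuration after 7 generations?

.11111.1111111

111.11.11111.1
11.11.11111.11
1.11.11111.111
.11.11111.1111
11.11111.11111
1.11111.111111
.11111.1111111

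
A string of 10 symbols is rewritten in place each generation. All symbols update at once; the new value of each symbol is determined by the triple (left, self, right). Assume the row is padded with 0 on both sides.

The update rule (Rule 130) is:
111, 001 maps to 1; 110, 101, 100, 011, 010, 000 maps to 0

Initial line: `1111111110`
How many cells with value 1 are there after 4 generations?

generation 1: 0111111100
generation 2: 1011111000
generation 3: 0001110000
generation 4: 0010100000
count of 1: 2

2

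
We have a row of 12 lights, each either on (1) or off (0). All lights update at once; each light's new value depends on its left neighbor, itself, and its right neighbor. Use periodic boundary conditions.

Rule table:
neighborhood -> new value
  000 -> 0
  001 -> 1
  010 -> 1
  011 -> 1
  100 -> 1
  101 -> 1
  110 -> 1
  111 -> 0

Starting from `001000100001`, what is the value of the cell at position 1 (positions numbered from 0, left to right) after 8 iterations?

111101110011
000111011110
001101110011
111111011111
000001110000
000011011000
000111111100
001100000110
position 1 holds 0

0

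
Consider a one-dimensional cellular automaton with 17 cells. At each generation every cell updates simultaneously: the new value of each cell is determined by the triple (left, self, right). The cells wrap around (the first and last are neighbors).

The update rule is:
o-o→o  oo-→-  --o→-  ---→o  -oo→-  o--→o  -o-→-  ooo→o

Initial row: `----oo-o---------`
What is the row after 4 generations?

-o-o--o--o-oooooo

generation 1: ooo---o-ooooooooo
generation 2: oo-oo--o-oooooooo
generation 3: o-o--o--o-ooooooo
generation 4: -o-o--o--o-oooooo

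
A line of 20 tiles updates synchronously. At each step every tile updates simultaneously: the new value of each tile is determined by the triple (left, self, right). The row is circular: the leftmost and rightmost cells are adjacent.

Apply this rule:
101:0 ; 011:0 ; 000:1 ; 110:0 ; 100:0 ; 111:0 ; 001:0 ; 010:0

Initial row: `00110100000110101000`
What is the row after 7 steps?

10000001110000000011

10000001110000000011
00111100000111111000
10000001110000000011  (repeats step 1; period 2)
step 7: 10000001110000000011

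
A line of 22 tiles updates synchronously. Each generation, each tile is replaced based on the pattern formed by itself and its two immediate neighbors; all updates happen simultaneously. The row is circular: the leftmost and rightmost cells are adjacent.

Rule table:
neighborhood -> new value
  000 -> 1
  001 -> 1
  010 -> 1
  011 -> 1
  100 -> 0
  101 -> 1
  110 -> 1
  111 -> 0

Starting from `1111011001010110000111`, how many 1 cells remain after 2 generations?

12

generation 1: 0001111011111110111100
generation 2: 1111001110000011100101
count of 1: 12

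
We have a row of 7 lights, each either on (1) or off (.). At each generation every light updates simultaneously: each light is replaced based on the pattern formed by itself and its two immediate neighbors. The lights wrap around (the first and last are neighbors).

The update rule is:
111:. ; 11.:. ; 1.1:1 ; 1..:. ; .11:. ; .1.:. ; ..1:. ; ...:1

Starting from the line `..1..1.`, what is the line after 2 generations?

generation 1: 1......
generation 2: ..1111.

..1111.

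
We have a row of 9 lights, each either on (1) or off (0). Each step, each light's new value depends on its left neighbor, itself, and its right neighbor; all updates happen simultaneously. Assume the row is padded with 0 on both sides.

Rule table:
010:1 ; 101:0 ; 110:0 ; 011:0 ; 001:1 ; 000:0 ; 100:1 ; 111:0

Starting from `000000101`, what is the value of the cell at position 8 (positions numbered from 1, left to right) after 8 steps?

step 1: 000001101
step 2: 000010001
step 3: 000111011
step 4: 001000000
step 5: 011100000
step 6: 100010000
step 7: 110111000
step 8: 000000100
position 8 holds 0

0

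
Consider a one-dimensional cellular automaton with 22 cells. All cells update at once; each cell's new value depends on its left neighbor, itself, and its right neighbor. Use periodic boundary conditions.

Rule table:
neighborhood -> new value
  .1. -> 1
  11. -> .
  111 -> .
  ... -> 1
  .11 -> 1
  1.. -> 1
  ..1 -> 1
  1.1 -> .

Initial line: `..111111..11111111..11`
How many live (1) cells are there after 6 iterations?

iteration 1: 111.....111.......111.
iteration 2: 1..111111..11111111...
iteration 3: 1111.....111.......111
iteration 4: ....111111..11111111..
iteration 5: 11111.....111.......11
iteration 6: .....111111..11111111.
count of 1: 14

14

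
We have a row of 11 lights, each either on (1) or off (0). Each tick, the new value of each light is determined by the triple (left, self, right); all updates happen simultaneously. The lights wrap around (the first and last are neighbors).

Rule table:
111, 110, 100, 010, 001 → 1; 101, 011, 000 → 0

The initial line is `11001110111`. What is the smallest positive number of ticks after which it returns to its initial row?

22

11110110011
11110011101
11111101100
01111100111
00111111011
11011111001
11001111110
01110111110
10110011111
10011101111
11101100111
11100111011
11111011001
11111001110
01111110110
10111110011
10011111101
11101111100
01100111111
00111011111
11011001111
11001110111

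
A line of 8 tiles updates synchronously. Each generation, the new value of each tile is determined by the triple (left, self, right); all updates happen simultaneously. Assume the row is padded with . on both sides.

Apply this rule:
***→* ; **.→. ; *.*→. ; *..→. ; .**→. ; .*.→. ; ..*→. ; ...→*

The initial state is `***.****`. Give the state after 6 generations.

generation 1: .*...**.
generation 2: ...*....
generation 3: **...***
generation 4: ...*..*.
generation 5: **......
generation 6: ...*****

...*****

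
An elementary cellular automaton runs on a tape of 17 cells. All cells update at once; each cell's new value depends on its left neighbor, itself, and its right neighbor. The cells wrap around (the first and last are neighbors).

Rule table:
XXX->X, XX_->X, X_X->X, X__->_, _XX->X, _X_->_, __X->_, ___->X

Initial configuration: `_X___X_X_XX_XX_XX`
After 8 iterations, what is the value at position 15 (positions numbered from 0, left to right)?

X__X__X_XXXXXXXXX
X______XXXXXXXXXX
X_XXXX_XXXXXXXXXX
XXXXXXXXXXXXXXXXX
XXXXXXXXXXXXXXXXX  (fixed point — unchanged through iteration 8)
position 15 holds X

X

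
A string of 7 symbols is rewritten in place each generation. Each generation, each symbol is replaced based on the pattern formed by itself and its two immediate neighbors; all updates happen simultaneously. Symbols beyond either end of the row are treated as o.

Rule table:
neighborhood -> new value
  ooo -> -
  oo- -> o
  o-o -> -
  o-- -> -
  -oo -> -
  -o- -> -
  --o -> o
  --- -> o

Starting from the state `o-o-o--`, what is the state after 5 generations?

o-----o
o-oooo-
o----o-
o-ooo--
o---o-o

o---o-o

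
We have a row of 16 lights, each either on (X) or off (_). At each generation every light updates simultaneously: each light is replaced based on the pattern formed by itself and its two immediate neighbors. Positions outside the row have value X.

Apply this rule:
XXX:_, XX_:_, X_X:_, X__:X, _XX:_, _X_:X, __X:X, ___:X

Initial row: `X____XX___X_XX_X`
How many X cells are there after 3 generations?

9

_XXXX__XXXX_____
_____XX____XXXXX
XXXXX__XXXX_____
count of X: 9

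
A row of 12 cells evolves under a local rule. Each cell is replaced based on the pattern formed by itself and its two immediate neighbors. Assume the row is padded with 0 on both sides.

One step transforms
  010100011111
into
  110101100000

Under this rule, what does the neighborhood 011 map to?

At position 7 the neighborhood is 011; the next row has 0 there.

0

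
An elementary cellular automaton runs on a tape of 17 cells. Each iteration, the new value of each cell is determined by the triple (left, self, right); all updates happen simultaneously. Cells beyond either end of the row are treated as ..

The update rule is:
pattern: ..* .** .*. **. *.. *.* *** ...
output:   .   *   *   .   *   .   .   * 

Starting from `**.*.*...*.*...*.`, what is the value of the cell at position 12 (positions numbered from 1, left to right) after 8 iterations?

*

*..*.***.*.***.**
**.*.*...*.*...*.  (repeats iteration 0; period 2)
iteration 8: **.*.*...*.*...*.
position 12 holds *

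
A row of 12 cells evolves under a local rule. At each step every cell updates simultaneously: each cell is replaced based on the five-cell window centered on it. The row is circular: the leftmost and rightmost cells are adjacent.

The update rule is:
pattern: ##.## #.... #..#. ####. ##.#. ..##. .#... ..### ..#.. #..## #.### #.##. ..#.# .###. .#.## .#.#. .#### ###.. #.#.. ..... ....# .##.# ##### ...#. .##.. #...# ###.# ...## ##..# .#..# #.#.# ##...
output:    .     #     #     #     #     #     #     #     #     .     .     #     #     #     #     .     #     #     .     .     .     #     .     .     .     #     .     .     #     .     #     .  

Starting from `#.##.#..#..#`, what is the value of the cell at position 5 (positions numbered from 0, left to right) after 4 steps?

#.###..##..#
#..###.#.#.#
.#.##.##.###
#####.##..#.
position 5 holds .

.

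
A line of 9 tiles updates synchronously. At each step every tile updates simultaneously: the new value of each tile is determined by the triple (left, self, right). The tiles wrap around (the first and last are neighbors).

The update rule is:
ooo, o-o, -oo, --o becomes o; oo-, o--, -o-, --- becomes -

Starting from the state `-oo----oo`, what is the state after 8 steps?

step 1: oo----oo-
step 2: o----oo-o
step 3: ----oo-oo
step 4: ---oo-oo-
step 5: --oo-oo--
step 6: -oo-oo---
step 7: oo-oo----
step 8: o-oo----o

o-oo----o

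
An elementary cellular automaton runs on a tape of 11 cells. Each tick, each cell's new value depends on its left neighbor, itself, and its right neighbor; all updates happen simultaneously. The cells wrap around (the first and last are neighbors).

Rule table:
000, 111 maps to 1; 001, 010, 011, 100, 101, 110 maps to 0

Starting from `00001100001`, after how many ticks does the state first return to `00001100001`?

01100001100
00001100001

2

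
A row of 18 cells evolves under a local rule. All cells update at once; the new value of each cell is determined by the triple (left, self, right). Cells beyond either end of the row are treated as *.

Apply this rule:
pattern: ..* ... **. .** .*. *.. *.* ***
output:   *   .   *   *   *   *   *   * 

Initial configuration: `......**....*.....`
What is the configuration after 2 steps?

**..***********.**

*....****..***...*
**..***********.**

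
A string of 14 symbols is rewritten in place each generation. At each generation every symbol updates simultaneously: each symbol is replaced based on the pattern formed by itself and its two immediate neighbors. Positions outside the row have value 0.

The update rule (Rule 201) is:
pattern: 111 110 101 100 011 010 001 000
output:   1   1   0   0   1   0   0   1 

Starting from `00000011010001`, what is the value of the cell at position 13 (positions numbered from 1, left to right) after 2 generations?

11111011000100
11111011010001
position 13 holds 0

0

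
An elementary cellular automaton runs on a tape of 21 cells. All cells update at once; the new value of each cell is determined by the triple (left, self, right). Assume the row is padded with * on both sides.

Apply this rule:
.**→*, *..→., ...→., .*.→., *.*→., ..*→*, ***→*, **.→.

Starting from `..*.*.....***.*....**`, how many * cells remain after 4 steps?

.*.......***......***
........***......****
.......***......*****
......***......******
count of *: 9

9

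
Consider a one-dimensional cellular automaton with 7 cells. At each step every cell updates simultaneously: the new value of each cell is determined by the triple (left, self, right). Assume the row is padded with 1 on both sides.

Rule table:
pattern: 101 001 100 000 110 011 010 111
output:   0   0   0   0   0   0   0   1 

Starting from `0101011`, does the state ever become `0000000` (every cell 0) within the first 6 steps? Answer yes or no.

0000001
0000000
all cells are 0 at step 2

yes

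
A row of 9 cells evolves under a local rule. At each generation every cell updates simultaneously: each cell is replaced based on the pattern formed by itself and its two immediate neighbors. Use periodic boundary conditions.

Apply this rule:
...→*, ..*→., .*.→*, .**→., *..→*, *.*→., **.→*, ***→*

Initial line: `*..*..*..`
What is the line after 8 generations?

**.**.**.
.*..*..*.
.**.**.**
..*..*..*
*.**.**.*
*..*..*..  (repeats generation 0; period 6)
generation 8: .*..*..*.

.*..*..*.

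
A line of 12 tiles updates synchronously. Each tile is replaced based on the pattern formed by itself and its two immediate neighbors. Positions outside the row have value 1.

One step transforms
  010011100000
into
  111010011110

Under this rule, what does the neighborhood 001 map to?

At position 3 the neighborhood is 001; the next row has 0 there.

0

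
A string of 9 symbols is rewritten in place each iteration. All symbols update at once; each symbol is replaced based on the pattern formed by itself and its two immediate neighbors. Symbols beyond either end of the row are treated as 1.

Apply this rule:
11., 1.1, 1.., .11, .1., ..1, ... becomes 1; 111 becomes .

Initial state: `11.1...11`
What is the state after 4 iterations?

11.....11

.1111111.
11.....11
.1111111.  (repeats iteration 1; period 2)
iteration 4: 11.....11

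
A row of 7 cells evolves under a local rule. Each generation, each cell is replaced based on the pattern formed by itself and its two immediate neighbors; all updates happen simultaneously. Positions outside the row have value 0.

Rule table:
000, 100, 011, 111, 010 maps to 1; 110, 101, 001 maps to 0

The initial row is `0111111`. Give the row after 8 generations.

generation 1: 0111110
generation 2: 0111101
generation 3: 0111001
generation 4: 0110101
generation 5: 0100101
generation 6: 0110101  (repeats generation 4; period 2)
generation 8: 0110101

0110101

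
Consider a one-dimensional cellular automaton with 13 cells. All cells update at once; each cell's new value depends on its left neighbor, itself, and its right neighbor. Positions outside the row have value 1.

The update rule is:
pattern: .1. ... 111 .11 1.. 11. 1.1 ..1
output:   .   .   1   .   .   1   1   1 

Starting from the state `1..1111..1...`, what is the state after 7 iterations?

1111111.1.1.1

1.1.111.1...1
11.1.111...1.
111.1.11..1.1
1111.1.1.1.1.
11111.1.1.1.1
111111.1.1.1.
1111111.1.1.1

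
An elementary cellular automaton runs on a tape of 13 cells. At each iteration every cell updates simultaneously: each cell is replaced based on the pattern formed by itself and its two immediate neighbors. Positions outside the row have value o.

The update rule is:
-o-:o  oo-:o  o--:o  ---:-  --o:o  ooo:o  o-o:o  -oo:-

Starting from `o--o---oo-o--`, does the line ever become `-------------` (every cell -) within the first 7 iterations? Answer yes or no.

no

ooooo-o-ooooo
oooooooo-oooo
ooooooooo-ooo
oooooooooo-oo
ooooooooooo-o
oooooooooooo-
ooooooooooooo
iteration 7 is ooooooooooooo, still not uniform -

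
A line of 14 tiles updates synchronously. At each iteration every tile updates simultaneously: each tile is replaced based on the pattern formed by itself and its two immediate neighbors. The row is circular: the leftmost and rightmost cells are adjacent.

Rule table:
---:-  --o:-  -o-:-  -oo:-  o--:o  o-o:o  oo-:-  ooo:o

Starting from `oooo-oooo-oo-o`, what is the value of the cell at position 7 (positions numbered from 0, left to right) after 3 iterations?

-

iteration 1: ooo-o-oo-o--o-
iteration 2: -o-o-o--o-o--o
iteration 3: o-o-o-o--o-o--
position 7 holds -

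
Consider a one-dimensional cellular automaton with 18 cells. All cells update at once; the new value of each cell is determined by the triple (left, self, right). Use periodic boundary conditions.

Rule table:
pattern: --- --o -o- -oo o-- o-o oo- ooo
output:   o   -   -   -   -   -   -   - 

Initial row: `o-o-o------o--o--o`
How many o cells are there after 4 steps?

12

------oooo--------
ooooo------ooooooo
------oooo--------  (repeats step 1; period 2)
step 4: ooooo------ooooooo
count of o: 12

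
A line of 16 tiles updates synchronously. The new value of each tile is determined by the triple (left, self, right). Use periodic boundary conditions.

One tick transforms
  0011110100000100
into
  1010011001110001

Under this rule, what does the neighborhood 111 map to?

At position 3 the neighborhood is 111; the next row has 0 there.

0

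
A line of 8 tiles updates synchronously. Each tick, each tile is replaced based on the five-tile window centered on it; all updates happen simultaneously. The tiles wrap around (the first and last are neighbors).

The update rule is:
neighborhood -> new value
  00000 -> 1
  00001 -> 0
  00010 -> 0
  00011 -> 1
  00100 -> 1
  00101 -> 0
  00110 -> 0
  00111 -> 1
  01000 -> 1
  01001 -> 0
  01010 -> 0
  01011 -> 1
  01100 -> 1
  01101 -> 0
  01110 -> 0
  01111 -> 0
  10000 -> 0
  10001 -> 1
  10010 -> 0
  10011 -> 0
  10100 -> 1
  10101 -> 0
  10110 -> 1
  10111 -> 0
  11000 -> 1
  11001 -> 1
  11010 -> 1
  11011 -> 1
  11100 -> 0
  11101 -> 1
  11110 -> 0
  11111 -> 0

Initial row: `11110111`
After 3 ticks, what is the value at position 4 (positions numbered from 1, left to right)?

tick 1: 00011000
tick 2: 10101101
tick 3: 01011011
position 4 holds 1

1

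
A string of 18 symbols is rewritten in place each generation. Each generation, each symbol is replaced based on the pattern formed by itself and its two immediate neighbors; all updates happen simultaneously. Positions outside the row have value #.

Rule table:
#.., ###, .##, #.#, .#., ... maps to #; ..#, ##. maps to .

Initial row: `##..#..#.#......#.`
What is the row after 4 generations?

#.#.##.########.##
.####.########.###
####.########.####
###.########.#####

###.########.#####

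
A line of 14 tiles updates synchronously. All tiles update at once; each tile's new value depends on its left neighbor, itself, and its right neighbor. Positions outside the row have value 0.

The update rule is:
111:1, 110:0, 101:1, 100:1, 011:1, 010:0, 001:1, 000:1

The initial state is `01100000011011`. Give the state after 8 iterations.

11101101010101

iteration 1: 11011111110110
iteration 2: 10111111101101
iteration 3: 01111111011010
iteration 4: 11111110110101
iteration 5: 11111101101010
iteration 6: 11111011010101
iteration 7: 11110110101010
iteration 8: 11101101010101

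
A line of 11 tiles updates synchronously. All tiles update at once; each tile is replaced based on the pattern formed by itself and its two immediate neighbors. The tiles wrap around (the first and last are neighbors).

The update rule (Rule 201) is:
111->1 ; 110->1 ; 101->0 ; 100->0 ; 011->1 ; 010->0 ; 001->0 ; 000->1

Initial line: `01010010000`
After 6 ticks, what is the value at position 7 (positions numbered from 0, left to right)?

tick 1: 00000000111
tick 2: 01111110111
tick 3: 01111110111  (fixed point — unchanged through tick 6)
position 7 holds 0

0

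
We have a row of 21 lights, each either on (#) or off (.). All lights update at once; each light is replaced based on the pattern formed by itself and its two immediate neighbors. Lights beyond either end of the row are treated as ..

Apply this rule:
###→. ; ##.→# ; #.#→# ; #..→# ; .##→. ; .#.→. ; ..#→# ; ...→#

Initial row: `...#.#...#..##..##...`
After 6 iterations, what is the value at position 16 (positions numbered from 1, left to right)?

###.#.###.##.###.####
..##.#..##.##..##...#
##.##.##.##.###.####.
.##.##.##.##..##...##
#.##.##.##.###.####.#
.#.##.##.##..##...##.
position 16 holds .

.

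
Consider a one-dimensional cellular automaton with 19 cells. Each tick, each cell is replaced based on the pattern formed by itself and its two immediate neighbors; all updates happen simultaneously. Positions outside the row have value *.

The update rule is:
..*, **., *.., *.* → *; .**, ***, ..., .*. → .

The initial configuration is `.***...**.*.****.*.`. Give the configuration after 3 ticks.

..**.**.*.**.*.*.**

*..**.*.**.*...**.*
***.**.*.**.*.*.**.
..**.**.*.**.*.*.**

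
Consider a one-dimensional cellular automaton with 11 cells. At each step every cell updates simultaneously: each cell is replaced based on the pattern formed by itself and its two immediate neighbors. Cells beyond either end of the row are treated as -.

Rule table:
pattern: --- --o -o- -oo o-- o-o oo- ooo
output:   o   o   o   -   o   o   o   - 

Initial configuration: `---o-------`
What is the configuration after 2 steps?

ooooooooooo
----------o

----------o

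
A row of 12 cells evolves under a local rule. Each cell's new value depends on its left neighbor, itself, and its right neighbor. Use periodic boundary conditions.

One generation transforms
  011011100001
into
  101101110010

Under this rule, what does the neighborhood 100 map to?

At position 7 the neighborhood is 100; the next row has 1 there.

1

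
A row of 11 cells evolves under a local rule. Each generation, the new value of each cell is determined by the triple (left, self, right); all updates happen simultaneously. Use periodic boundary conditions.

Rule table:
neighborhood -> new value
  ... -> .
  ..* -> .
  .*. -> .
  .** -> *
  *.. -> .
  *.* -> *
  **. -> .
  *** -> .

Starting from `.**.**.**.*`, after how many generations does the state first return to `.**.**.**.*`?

**.**.**.*.
*.**.**.*.*
.**.**.*.**
**.**.*.**.
*.**.*.**.*
.**.*.**.**
**.*.**.**.
*.*.**.**.*
.*.**.**.**
*.**.**.**.
.**.**.**.*

11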